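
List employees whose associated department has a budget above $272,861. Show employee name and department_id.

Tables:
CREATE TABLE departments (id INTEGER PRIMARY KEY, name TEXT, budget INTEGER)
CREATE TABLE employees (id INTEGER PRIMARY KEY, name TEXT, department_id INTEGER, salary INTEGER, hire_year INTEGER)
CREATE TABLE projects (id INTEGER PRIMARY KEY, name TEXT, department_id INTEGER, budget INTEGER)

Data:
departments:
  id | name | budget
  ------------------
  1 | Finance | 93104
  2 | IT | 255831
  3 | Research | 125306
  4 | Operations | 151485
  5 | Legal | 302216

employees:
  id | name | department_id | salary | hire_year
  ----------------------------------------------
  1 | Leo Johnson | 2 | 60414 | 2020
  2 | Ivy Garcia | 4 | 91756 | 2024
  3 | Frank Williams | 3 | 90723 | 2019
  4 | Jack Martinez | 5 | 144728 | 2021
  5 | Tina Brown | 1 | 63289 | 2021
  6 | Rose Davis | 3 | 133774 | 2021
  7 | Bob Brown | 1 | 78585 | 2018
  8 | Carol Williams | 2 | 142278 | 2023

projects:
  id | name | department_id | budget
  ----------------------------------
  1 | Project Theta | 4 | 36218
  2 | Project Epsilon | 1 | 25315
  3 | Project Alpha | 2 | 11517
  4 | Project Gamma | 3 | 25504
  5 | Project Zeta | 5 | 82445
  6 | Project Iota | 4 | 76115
SELECT name, department_id FROM employees WHERE department_id IN (SELECT id FROM departments WHERE budget > 272861)

Execution result:
name | department_id
Jack Martinez | 5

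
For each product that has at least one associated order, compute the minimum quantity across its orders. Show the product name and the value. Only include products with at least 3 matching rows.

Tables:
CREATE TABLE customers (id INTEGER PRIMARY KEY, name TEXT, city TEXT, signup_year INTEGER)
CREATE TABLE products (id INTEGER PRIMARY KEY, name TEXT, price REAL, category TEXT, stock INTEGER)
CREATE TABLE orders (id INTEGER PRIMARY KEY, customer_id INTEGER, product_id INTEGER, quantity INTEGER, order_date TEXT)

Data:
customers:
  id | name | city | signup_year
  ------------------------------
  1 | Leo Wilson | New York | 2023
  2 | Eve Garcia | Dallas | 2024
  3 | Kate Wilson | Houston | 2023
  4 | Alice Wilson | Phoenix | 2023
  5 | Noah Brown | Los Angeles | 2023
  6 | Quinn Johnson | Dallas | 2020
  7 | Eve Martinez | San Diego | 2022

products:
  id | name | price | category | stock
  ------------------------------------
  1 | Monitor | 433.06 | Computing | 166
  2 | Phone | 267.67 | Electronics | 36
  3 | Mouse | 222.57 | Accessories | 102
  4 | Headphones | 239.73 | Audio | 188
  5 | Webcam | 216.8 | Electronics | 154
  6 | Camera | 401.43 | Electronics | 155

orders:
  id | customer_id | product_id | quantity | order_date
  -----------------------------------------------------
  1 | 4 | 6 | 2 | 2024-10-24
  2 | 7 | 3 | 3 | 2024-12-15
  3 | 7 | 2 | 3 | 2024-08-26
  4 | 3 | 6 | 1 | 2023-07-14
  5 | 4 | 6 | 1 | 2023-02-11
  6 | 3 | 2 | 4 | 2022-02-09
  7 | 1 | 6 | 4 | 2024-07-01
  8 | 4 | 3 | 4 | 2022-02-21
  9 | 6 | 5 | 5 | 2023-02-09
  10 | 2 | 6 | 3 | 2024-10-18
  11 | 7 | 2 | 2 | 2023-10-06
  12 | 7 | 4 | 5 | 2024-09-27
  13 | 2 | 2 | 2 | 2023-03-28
SELECT p.name, MIN(c.quantity) AS min_quantity FROM orders c JOIN products p ON c.product_id = p.id GROUP BY p.id, p.name HAVING COUNT(*) >= 3

Execution result:
name | min_quantity
Phone | 2
Camera | 1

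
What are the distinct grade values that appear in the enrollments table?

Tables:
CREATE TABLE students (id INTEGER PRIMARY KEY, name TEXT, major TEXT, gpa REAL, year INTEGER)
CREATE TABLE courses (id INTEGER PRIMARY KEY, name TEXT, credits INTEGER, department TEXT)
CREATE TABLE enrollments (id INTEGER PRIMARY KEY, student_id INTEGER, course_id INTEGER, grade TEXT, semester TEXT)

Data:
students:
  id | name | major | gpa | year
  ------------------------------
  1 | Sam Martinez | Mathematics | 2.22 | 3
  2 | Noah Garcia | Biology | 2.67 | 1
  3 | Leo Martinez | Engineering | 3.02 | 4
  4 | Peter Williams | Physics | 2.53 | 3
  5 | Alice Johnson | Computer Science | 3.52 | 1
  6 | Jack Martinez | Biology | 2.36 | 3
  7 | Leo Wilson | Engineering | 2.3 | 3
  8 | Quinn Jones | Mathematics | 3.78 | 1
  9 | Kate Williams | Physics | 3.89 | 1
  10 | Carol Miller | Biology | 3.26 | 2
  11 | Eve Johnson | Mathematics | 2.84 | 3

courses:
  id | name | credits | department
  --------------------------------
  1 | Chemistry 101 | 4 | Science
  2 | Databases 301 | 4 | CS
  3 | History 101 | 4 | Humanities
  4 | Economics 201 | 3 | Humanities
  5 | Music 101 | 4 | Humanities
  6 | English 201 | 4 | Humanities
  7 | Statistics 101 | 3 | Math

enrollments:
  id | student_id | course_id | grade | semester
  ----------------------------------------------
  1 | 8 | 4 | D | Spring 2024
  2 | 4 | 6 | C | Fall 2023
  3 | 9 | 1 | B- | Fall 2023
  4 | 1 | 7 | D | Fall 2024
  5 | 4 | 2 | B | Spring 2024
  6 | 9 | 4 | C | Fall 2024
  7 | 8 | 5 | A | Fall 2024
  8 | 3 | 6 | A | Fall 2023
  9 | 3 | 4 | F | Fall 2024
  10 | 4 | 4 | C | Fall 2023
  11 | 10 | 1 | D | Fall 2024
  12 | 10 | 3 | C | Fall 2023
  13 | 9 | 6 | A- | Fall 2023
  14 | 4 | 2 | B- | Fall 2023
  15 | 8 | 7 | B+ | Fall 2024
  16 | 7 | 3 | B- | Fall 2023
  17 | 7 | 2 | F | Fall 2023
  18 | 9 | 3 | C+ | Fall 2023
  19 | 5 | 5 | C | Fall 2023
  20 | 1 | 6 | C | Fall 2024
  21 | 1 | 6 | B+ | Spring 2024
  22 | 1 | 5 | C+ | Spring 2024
SELECT DISTINCT grade FROM enrollments

Execution result:
grade
D
C
B-
B
A
F
A-
B+
C+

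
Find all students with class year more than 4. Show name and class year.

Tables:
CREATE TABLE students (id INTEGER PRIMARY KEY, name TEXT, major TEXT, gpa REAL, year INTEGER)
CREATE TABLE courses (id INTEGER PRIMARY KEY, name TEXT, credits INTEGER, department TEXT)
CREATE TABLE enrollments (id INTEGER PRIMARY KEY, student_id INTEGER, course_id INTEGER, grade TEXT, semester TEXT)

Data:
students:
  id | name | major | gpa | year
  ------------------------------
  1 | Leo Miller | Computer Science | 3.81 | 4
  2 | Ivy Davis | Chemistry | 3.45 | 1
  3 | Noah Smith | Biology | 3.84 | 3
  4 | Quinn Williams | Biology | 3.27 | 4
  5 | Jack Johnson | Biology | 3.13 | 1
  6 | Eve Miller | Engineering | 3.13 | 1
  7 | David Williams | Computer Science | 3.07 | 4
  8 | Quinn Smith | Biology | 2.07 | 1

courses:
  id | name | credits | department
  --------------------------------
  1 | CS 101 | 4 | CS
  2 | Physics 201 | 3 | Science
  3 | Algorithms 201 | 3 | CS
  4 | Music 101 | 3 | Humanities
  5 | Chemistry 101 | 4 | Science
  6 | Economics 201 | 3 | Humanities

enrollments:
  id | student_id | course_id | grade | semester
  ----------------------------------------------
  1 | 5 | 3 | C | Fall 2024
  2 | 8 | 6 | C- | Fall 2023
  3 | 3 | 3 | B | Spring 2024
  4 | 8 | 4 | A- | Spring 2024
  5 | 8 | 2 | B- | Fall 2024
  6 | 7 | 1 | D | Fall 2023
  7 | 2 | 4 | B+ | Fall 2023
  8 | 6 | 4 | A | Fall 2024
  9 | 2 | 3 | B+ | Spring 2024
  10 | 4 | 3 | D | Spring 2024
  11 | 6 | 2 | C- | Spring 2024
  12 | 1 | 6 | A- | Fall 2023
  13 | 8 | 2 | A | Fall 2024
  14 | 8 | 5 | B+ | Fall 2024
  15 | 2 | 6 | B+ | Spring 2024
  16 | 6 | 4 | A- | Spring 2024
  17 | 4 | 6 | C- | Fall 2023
SELECT name, year FROM students WHERE year > 4

Execution result:
(no rows)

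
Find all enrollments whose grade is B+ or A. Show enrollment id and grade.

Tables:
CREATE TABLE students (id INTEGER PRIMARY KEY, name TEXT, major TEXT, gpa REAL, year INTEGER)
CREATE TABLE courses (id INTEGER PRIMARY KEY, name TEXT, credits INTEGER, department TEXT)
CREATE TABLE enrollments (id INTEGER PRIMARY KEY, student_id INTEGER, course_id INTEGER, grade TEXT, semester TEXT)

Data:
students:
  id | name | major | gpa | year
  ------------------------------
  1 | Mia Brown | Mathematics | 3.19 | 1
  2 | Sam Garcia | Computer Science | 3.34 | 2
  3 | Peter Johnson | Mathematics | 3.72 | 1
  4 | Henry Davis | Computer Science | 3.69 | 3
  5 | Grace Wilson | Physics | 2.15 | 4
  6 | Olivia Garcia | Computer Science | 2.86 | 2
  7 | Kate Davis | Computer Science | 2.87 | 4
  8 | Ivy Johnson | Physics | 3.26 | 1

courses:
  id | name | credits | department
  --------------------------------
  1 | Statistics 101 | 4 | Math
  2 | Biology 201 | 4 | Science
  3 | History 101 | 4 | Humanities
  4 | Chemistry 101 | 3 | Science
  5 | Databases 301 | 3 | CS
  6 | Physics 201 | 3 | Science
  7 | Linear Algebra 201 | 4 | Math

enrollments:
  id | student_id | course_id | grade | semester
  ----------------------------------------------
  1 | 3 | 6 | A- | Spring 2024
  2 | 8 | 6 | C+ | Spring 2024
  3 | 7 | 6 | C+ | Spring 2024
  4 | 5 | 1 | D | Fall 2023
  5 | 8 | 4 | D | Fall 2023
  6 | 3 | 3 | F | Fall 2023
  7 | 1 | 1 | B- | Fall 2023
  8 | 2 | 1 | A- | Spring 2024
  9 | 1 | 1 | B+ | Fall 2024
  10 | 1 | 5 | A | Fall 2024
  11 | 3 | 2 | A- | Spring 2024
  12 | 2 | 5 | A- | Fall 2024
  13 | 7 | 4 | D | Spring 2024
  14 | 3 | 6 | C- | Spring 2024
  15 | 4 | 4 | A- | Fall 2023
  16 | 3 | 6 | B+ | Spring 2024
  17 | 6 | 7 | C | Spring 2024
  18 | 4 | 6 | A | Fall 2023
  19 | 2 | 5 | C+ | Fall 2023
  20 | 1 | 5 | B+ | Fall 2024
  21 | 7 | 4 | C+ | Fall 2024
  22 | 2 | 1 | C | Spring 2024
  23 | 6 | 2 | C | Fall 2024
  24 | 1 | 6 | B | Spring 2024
SELECT id, grade FROM enrollments WHERE grade IN ('B+', 'A')

Execution result:
id | grade
9 | B+
10 | A
16 | B+
18 | A
20 | B+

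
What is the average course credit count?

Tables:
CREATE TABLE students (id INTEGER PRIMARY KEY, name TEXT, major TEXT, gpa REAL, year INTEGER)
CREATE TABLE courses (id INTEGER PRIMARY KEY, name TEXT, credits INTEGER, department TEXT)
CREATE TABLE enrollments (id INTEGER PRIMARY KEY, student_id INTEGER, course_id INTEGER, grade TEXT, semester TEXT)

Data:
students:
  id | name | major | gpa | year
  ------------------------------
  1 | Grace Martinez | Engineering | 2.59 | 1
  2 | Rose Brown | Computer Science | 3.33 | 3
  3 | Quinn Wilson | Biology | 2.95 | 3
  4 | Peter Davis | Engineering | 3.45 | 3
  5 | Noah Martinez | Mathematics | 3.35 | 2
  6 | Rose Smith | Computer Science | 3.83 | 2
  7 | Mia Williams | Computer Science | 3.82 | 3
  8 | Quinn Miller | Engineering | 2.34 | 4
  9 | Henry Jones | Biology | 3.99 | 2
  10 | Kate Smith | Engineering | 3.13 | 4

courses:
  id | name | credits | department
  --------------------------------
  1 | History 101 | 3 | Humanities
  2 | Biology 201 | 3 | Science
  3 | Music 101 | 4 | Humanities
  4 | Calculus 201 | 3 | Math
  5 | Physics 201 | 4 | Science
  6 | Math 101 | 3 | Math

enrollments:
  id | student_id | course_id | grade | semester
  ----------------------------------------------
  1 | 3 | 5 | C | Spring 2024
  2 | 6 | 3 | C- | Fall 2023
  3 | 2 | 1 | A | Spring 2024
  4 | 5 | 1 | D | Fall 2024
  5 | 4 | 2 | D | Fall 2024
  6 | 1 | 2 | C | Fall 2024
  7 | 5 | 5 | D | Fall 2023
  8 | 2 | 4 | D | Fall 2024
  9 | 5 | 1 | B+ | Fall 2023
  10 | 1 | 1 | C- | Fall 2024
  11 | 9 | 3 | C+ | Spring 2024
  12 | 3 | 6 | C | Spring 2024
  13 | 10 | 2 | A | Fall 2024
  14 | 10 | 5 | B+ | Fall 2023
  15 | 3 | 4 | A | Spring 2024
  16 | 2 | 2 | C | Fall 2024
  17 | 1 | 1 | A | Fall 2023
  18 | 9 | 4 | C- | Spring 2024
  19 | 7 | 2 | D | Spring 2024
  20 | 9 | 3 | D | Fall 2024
SELECT AVG(credits) FROM courses

Execution result:
3.33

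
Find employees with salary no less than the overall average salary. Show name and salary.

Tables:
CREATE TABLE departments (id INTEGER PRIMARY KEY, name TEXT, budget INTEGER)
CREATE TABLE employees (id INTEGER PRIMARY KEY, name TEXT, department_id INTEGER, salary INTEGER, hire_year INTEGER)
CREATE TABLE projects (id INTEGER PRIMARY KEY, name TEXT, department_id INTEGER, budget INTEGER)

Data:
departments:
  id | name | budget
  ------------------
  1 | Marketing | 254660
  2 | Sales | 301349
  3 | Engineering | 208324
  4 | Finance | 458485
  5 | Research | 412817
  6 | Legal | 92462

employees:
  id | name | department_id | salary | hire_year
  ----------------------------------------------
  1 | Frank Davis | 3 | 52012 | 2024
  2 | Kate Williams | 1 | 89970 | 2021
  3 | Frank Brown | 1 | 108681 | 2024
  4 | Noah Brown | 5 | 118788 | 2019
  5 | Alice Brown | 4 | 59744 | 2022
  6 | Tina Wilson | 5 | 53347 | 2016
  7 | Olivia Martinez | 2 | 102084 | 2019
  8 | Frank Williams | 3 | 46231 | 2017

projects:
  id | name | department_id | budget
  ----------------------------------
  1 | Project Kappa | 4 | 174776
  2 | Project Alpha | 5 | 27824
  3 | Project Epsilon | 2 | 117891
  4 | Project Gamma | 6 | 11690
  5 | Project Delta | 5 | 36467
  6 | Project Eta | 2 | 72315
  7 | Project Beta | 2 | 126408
SELECT name, salary FROM employees WHERE salary >= (SELECT AVG(salary) FROM employees)

Execution result:
name | salary
Kate Williams | 89970
Frank Brown | 108681
Noah Brown | 118788
Olivia Martinez | 102084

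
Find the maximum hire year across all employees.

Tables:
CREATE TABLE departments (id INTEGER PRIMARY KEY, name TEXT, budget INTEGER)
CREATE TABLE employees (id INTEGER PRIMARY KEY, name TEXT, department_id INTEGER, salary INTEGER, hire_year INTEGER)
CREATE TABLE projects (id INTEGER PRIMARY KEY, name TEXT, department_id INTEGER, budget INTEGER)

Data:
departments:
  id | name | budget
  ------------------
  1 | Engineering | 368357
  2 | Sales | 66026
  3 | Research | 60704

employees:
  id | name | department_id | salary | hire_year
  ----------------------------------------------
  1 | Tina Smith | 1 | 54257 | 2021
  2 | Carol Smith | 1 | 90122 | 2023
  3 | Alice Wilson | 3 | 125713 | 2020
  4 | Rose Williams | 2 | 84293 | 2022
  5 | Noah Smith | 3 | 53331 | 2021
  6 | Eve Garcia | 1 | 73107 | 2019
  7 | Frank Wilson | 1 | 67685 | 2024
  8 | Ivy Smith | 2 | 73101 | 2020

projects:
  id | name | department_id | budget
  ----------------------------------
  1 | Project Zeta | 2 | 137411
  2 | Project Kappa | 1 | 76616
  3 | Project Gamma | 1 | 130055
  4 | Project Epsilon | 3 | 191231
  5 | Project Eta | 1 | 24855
SELECT MAX(hire_year) FROM employees

Execution result:
2024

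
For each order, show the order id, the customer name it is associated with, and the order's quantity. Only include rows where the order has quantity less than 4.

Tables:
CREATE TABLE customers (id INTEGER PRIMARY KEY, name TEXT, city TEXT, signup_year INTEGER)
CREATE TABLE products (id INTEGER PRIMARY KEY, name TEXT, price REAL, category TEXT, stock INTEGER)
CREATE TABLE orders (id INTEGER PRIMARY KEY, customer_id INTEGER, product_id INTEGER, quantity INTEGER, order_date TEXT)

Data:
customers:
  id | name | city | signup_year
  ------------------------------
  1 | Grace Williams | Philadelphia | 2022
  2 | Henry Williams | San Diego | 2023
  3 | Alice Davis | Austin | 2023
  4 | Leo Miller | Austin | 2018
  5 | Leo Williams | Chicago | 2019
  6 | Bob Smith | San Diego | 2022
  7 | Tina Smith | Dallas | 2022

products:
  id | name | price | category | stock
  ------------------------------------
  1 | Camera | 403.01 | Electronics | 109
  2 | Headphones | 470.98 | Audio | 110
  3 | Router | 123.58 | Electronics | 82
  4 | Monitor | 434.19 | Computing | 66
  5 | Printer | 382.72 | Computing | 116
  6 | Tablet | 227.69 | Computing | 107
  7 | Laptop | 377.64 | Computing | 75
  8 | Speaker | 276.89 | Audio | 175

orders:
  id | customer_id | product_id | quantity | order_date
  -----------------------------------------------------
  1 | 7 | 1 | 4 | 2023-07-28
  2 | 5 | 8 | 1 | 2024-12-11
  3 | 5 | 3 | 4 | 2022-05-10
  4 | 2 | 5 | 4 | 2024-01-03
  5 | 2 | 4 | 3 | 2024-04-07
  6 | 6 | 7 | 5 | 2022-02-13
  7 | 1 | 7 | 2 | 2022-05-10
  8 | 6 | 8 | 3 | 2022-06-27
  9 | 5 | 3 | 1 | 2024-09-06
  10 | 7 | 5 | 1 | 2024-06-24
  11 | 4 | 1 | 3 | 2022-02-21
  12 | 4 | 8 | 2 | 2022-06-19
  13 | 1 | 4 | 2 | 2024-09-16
SELECT c.id, p.name AS customer, c.quantity FROM orders c JOIN customers p ON c.customer_id = p.id WHERE c.quantity < 4

Execution result:
id | customer | quantity
2 | Leo Williams | 1
5 | Henry Williams | 3
7 | Grace Williams | 2
8 | Bob Smith | 3
9 | Leo Williams | 1
10 | Tina Smith | 1
11 | Leo Miller | 3
12 | Leo Miller | 2
13 | Grace Williams | 2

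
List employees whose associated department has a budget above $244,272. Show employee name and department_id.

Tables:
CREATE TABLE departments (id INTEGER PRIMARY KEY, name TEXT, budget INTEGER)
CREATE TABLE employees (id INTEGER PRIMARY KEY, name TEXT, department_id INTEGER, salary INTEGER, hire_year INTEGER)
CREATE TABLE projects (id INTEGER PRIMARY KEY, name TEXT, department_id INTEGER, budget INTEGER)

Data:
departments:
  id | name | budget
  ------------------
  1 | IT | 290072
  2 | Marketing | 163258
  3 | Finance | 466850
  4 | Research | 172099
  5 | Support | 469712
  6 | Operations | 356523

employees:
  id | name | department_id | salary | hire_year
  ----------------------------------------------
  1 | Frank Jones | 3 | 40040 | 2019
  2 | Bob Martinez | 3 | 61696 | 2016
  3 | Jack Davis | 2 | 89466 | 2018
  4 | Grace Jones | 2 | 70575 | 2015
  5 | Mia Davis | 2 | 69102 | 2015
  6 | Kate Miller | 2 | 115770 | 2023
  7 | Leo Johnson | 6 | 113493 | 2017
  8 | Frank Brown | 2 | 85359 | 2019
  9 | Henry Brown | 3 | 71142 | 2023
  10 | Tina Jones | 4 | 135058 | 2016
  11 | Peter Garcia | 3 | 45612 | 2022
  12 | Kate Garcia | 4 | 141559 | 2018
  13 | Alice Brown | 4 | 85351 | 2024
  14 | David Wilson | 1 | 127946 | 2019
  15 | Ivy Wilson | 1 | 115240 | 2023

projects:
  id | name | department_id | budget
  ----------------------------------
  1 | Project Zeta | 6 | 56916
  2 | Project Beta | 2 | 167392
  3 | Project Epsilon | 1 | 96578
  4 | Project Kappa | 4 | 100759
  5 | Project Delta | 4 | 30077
SELECT name, department_id FROM employees WHERE department_id IN (SELECT id FROM departments WHERE budget > 244272)

Execution result:
name | department_id
Frank Jones | 3
Bob Martinez | 3
Leo Johnson | 6
Henry Brown | 3
Peter Garcia | 3
David Wilson | 1
Ivy Wilson | 1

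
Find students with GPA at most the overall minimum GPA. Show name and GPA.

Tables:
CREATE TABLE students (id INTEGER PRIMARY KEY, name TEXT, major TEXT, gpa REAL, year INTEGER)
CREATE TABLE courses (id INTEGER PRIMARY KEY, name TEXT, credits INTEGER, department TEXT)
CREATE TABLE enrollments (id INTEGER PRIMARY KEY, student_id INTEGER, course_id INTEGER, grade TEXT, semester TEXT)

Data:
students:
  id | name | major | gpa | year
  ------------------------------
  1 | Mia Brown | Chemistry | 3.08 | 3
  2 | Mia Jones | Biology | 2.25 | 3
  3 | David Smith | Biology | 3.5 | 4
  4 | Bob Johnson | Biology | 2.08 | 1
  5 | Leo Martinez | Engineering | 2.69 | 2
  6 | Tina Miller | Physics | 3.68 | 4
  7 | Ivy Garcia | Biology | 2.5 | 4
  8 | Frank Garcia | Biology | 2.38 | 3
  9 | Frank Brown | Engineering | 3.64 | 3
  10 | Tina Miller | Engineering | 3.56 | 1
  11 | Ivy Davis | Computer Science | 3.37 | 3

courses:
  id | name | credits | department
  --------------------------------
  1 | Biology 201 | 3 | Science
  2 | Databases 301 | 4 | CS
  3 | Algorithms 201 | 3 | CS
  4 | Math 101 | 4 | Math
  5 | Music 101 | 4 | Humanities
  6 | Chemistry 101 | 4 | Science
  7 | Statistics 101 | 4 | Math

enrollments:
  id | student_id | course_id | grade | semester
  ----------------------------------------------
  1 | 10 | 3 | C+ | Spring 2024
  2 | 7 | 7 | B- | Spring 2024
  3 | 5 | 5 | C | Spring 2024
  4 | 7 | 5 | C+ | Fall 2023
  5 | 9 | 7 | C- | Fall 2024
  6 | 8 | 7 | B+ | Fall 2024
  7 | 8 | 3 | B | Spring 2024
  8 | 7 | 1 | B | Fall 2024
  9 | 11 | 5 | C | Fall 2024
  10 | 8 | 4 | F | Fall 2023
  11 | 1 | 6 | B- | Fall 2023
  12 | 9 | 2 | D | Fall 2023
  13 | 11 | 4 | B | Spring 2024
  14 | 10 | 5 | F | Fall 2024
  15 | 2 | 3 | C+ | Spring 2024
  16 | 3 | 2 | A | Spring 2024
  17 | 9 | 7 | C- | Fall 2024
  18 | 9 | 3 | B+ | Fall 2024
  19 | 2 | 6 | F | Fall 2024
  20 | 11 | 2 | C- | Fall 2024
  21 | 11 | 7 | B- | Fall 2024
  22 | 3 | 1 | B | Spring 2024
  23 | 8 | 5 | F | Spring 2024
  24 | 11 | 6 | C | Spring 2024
SELECT name, gpa FROM students WHERE gpa <= (SELECT MIN(gpa) FROM students)

Execution result:
name | gpa
Bob Johnson | 2.08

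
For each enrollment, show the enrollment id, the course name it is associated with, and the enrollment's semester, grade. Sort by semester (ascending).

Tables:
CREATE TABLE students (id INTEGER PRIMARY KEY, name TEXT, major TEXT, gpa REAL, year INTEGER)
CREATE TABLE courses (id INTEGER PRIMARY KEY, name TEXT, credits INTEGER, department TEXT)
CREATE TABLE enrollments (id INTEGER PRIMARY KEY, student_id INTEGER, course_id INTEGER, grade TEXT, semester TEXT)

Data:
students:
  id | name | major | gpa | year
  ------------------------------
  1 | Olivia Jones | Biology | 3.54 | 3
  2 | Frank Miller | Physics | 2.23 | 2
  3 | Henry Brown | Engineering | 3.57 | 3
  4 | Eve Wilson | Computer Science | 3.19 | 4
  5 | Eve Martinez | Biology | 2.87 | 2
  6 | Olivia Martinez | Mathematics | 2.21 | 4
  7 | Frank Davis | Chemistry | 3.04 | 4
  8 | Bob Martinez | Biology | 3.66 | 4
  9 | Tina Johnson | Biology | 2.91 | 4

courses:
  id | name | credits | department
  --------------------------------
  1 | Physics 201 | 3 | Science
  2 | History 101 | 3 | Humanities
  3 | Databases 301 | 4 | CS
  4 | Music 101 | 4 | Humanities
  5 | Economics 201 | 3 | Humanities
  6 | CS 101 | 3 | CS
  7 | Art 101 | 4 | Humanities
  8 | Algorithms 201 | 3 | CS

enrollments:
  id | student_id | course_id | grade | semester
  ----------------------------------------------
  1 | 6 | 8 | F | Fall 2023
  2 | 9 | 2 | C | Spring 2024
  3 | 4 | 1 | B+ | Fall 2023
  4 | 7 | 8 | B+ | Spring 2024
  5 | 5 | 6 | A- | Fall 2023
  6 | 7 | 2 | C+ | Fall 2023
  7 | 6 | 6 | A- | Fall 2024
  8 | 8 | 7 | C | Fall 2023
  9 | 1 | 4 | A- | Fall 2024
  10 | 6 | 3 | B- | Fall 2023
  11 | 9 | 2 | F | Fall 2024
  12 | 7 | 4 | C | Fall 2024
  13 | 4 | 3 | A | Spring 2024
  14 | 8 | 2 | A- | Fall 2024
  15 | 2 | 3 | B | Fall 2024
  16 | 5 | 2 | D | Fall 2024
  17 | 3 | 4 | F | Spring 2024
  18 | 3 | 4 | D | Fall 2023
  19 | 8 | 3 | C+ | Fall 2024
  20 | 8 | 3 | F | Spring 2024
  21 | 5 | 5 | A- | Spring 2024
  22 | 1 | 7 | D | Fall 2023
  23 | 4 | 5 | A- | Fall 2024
SELECT c.id, p.name AS course, c.semester, c.grade FROM enrollments c JOIN courses p ON c.course_id = p.id ORDER BY c.semester ASC

Execution result:
id | course | semester | grade
1 | Algorithms 201 | Fall 2023 | F
3 | Physics 201 | Fall 2023 | B+
5 | CS 101 | Fall 2023 | A-
6 | History 101 | Fall 2023 | C+
8 | Art 101 | Fall 2023 | C
10 | Databases 301 | Fall 2023 | B-
18 | Music 101 | Fall 2023 | D
22 | Art 101 | Fall 2023 | D
7 | CS 101 | Fall 2024 | A-
9 | Music 101 | Fall 2024 | A-
11 | History 101 | Fall 2024 | F
12 | Music 101 | Fall 2024 | C
14 | History 101 | Fall 2024 | A-
15 | Databases 301 | Fall 2024 | B
16 | History 101 | Fall 2024 | D
19 | Databases 301 | Fall 2024 | C+
23 | Economics 201 | Fall 2024 | A-
2 | History 101 | Spring 2024 | C
4 | Algorithms 201 | Spring 2024 | B+
13 | Databases 301 | Spring 2024 | A
17 | Music 101 | Spring 2024 | F
20 | Databases 301 | Spring 2024 | F
21 | Economics 201 | Spring 2024 | A-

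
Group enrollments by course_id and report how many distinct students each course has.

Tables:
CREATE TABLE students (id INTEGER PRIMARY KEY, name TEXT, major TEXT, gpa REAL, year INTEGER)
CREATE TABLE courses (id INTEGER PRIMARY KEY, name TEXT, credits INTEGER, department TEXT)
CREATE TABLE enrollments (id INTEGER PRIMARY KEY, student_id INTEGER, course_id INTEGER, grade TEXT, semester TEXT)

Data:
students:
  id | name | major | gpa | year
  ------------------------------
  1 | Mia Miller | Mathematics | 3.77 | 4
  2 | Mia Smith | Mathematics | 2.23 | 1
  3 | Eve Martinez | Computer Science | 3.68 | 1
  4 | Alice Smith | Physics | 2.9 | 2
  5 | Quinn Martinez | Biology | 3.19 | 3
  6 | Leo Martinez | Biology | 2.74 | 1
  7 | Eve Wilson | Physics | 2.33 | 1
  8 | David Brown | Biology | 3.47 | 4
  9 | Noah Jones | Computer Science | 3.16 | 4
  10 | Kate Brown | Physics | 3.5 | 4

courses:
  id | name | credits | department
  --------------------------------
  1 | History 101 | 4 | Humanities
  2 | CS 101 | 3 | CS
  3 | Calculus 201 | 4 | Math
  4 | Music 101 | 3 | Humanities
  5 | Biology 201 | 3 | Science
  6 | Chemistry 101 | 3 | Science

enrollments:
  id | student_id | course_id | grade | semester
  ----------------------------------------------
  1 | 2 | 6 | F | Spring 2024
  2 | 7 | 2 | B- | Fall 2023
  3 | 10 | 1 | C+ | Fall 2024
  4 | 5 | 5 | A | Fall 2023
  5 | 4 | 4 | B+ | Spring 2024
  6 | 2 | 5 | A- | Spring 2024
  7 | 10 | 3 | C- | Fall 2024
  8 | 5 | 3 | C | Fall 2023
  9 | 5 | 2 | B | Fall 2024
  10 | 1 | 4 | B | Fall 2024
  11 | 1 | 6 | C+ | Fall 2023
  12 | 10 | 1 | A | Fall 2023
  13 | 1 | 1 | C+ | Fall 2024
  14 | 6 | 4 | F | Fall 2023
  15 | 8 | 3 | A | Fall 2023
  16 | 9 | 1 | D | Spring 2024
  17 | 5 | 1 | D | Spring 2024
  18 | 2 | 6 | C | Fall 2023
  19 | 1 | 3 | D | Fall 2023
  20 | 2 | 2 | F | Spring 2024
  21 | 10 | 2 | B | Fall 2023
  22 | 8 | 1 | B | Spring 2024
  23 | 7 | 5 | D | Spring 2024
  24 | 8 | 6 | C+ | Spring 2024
SELECT course_id, COUNT(DISTINCT student_id) AS distinct_student_count FROM enrollments GROUP BY course_id

Execution result:
course_id | distinct_student_count
1 | 5
2 | 4
3 | 4
4 | 3
5 | 3
6 | 3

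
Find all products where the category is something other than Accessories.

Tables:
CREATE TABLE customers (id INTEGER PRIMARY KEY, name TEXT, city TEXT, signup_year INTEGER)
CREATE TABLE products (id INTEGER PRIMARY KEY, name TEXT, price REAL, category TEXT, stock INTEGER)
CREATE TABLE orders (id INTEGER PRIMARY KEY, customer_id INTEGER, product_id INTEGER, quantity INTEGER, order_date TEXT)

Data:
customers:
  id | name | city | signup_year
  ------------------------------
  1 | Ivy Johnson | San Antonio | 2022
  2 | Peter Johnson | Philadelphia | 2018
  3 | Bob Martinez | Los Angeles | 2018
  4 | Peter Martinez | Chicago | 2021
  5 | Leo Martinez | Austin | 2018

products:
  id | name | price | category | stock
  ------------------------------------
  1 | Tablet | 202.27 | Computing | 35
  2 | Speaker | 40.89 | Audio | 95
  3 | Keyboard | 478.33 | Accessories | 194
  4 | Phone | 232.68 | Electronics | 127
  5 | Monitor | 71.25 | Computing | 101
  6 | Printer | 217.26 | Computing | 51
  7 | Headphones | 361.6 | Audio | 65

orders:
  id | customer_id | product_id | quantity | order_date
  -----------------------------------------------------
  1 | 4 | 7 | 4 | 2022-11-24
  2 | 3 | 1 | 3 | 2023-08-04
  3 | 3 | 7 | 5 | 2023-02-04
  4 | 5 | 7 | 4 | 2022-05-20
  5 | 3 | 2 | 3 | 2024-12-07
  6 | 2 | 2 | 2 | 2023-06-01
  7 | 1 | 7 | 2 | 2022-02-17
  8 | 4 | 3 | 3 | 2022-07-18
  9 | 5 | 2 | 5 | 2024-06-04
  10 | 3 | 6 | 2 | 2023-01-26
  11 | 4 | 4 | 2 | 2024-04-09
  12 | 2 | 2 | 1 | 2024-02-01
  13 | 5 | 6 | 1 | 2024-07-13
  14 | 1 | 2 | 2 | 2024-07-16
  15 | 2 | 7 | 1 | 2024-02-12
SELECT name, category FROM products WHERE category <> 'Accessories'

Execution result:
name | category
Tablet | Computing
Speaker | Audio
Phone | Electronics
Monitor | Computing
Printer | Computing
Headphones | Audio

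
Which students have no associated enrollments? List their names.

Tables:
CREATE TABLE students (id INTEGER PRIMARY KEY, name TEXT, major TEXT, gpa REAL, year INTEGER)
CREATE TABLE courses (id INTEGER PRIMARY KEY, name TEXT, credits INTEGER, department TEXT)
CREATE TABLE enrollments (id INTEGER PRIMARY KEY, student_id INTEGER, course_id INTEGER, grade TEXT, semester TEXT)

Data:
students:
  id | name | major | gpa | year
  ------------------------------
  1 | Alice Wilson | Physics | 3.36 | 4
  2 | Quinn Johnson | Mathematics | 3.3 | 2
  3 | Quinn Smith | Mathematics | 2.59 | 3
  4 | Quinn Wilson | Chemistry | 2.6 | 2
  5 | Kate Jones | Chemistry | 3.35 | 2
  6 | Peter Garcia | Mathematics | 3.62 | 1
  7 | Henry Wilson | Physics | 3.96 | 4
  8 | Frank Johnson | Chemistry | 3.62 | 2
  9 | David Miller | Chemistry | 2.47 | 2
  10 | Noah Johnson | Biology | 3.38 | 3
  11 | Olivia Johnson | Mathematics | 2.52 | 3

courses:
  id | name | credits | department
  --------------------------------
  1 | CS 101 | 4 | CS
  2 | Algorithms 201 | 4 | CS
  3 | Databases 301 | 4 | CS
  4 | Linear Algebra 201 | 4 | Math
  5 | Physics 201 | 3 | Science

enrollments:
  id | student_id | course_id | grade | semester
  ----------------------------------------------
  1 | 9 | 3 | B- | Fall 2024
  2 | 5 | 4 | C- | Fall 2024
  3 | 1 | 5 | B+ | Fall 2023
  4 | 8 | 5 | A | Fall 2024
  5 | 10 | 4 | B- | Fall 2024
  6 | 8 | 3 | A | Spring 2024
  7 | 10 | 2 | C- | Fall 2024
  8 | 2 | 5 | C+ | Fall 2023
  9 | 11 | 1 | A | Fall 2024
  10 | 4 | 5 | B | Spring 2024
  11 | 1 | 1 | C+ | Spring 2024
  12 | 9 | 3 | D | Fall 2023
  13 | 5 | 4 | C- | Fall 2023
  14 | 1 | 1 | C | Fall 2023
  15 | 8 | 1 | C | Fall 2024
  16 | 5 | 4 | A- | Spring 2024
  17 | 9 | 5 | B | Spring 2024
SELECT p.name FROM students p LEFT JOIN enrollments c ON c.student_id = p.id WHERE c.id IS NULL

Execution result:
name
Quinn Smith
Peter Garcia
Henry Wilson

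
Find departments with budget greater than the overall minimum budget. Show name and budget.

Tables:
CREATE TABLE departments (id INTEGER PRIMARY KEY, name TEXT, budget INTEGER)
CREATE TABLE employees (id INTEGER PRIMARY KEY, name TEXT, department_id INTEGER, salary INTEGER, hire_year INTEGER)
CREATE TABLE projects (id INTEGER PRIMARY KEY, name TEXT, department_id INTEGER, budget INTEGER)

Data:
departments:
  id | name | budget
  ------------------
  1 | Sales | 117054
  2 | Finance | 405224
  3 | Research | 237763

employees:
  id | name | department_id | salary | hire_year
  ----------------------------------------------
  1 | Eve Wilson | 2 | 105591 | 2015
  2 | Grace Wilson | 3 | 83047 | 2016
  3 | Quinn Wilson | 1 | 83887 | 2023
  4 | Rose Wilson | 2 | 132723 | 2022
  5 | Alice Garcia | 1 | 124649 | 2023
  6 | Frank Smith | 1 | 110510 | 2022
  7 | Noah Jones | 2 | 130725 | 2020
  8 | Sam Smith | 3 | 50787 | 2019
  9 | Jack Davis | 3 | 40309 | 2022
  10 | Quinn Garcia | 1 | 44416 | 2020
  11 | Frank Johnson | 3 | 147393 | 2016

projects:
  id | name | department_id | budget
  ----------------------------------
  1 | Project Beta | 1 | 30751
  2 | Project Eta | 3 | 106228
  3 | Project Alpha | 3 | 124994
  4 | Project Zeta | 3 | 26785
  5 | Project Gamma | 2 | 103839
SELECT name, budget FROM departments WHERE budget > (SELECT MIN(budget) FROM departments)

Execution result:
name | budget
Finance | 405224
Research | 237763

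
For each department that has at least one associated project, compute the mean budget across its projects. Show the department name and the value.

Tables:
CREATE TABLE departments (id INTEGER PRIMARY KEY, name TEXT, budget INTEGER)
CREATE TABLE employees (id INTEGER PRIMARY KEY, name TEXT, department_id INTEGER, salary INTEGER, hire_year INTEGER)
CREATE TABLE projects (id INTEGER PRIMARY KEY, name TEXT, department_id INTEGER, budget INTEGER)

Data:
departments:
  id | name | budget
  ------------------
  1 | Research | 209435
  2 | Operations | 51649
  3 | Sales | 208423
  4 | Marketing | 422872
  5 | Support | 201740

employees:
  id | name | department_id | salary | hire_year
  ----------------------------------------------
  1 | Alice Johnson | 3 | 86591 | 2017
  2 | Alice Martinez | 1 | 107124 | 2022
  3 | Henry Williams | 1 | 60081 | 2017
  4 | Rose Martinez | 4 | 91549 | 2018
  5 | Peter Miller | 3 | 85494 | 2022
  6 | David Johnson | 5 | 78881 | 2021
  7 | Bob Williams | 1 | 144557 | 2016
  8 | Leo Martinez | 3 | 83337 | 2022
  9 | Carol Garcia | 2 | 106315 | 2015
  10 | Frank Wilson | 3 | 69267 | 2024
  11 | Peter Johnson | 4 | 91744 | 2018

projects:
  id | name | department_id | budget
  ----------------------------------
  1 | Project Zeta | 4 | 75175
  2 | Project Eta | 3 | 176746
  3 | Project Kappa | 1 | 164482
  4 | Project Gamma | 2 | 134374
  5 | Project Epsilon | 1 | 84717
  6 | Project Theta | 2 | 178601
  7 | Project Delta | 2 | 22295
SELECT p.name, AVG(c.budget) AS avg_budget FROM projects c JOIN departments p ON c.department_id = p.id GROUP BY p.id, p.name

Execution result:
name | avg_budget
Research | 124599.50
Operations | 111756.67
Sales | 176746.00
Marketing | 75175.00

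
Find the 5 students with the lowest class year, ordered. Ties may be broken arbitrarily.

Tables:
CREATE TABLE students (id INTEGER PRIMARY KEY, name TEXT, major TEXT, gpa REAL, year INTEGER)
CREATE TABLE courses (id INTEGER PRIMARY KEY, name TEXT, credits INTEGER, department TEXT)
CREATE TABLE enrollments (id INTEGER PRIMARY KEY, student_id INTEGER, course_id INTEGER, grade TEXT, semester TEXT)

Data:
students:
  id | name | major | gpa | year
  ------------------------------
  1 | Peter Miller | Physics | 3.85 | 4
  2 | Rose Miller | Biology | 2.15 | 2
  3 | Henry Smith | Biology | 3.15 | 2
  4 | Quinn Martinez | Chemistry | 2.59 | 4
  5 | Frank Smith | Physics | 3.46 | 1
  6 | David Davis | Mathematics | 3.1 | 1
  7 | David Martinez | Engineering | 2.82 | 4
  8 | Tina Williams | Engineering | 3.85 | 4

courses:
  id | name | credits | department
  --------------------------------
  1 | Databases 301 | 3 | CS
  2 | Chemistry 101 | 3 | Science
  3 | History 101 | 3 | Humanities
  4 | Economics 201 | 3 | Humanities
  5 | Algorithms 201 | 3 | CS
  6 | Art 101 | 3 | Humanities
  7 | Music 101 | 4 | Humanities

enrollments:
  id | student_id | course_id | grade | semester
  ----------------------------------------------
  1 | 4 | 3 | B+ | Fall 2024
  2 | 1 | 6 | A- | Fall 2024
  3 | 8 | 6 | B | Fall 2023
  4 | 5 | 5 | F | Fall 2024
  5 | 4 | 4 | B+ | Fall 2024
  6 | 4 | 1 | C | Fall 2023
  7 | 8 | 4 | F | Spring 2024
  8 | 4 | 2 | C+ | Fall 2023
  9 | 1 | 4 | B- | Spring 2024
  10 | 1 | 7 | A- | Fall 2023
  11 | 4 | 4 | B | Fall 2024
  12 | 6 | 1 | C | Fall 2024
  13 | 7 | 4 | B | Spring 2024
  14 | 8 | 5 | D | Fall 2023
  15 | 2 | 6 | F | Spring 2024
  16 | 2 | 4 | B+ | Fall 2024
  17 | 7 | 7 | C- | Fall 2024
SELECT name, year FROM students ORDER BY year ASC LIMIT 5

Execution result:
name | year
Frank Smith | 1
David Davis | 1
Rose Miller | 2
Henry Smith | 2
Peter Miller | 4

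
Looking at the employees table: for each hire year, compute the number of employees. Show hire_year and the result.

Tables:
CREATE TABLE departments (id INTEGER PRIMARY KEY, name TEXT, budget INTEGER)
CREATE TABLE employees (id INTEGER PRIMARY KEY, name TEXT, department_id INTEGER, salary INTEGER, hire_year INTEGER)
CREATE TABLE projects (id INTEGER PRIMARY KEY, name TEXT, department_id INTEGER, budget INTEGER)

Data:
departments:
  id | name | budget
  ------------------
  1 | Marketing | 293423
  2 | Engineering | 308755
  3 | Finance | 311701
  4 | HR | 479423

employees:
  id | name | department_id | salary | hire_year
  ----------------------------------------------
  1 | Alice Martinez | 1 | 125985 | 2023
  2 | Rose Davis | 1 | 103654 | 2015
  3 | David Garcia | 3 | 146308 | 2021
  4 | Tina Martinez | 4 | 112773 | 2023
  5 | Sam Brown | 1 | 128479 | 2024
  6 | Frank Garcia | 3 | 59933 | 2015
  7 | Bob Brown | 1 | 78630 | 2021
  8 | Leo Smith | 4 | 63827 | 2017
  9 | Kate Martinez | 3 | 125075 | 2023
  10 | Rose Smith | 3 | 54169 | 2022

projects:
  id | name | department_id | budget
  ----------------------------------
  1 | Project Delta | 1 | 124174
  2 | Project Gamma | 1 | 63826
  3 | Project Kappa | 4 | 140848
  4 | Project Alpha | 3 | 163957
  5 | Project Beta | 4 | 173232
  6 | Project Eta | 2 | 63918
SELECT hire_year, COUNT(*) AS n FROM employees GROUP BY hire_year

Execution result:
hire_year | n
2015 | 2
2017 | 1
2021 | 2
2022 | 1
2023 | 3
2024 | 1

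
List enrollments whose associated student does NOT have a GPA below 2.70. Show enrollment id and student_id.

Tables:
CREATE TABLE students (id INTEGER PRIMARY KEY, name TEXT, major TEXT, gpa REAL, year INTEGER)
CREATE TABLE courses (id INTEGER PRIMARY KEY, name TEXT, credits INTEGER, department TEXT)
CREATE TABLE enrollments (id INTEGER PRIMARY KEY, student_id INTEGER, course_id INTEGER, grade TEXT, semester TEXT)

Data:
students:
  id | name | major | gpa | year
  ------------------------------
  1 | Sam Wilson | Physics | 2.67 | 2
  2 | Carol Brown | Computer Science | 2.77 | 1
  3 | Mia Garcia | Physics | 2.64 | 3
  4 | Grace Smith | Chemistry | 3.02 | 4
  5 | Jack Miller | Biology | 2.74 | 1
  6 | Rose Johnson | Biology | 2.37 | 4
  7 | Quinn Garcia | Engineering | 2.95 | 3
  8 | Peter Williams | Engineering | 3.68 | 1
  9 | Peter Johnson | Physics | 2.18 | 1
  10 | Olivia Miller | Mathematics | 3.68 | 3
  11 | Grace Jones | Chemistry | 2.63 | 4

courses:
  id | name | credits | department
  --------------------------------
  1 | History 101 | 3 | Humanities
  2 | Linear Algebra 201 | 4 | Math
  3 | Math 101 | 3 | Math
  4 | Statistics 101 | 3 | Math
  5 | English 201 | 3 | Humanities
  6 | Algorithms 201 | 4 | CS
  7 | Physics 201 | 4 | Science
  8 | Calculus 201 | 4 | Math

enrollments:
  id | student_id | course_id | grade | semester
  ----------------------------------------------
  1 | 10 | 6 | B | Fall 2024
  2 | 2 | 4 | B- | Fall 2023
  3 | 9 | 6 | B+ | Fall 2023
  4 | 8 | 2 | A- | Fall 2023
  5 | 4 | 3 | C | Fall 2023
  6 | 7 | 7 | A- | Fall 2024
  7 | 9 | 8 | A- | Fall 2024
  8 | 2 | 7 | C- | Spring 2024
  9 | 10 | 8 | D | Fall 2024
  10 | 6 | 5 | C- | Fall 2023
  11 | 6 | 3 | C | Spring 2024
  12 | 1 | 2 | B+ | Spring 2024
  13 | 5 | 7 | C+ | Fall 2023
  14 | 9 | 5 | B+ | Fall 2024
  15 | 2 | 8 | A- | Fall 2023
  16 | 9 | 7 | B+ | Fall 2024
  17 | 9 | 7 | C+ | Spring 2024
SELECT id, student_id FROM enrollments WHERE student_id NOT IN (SELECT id FROM students WHERE gpa < 2.7)

Execution result:
id | student_id
1 | 10
2 | 2
4 | 8
5 | 4
6 | 7
8 | 2
9 | 10
13 | 5
15 | 2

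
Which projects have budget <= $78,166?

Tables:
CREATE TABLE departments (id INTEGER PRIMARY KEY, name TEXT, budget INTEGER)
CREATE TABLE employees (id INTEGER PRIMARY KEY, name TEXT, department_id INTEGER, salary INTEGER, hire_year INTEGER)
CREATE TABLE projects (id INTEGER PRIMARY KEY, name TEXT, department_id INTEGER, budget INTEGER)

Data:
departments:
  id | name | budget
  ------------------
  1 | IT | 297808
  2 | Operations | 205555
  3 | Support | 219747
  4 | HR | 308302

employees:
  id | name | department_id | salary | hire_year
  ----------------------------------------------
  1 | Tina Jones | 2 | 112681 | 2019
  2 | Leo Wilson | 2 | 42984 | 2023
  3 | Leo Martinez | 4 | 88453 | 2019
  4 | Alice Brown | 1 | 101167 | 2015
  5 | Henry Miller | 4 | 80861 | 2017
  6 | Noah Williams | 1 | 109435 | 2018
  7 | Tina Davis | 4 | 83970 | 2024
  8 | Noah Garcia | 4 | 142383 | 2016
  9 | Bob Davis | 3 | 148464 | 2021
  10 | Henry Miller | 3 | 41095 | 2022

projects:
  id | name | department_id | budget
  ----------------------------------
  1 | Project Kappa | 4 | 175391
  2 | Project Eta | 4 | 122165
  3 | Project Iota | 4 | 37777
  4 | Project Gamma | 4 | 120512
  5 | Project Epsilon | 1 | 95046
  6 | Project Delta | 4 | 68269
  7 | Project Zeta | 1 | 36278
SELECT name, budget FROM projects WHERE budget <= 78166

Execution result:
name | budget
Project Iota | 37777
Project Delta | 68269
Project Zeta | 36278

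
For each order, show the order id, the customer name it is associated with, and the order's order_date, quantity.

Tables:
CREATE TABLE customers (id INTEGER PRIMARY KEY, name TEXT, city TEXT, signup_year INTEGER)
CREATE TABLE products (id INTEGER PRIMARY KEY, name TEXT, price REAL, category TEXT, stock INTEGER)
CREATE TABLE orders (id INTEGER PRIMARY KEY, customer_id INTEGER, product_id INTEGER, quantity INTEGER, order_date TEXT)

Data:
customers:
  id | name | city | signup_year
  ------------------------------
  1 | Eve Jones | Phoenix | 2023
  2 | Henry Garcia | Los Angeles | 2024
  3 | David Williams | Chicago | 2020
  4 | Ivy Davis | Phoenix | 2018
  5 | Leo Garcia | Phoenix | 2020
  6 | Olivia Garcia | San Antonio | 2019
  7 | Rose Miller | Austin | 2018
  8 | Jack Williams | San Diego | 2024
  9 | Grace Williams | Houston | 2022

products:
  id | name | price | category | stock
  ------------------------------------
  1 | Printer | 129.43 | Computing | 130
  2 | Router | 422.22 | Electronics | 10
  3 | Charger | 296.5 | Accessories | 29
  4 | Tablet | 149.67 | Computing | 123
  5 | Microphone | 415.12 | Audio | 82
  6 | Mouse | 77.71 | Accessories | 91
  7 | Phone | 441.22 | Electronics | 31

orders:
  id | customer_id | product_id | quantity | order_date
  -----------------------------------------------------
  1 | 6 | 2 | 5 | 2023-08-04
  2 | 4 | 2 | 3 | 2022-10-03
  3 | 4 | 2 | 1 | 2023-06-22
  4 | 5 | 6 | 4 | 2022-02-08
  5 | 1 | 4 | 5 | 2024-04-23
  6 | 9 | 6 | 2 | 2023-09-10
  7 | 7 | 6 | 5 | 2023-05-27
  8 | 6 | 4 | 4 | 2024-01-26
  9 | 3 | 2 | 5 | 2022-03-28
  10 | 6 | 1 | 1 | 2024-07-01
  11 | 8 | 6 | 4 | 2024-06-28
SELECT c.id, p.name AS customer, c.order_date, c.quantity FROM orders c JOIN customers p ON c.customer_id = p.id

Execution result:
id | customer | order_date | quantity
1 | Olivia Garcia | 2023-08-04 | 5
2 | Ivy Davis | 2022-10-03 | 3
3 | Ivy Davis | 2023-06-22 | 1
4 | Leo Garcia | 2022-02-08 | 4
5 | Eve Jones | 2024-04-23 | 5
6 | Grace Williams | 2023-09-10 | 2
7 | Rose Miller | 2023-05-27 | 5
8 | Olivia Garcia | 2024-01-26 | 4
9 | David Williams | 2022-03-28 | 5
10 | Olivia Garcia | 2024-07-01 | 1
11 | Jack Williams | 2024-06-28 | 4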